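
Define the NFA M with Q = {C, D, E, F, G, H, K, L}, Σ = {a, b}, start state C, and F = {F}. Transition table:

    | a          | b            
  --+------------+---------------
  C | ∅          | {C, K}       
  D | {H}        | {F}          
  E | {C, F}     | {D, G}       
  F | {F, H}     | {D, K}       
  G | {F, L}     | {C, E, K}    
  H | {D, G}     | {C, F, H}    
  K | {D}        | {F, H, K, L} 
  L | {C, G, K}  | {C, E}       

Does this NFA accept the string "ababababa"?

Start in {C}.
Read 'a': {C} → ∅.
The set is empty and remains empty for the remaining 8 symbols.
The final set ∅ contains no accepting state.

No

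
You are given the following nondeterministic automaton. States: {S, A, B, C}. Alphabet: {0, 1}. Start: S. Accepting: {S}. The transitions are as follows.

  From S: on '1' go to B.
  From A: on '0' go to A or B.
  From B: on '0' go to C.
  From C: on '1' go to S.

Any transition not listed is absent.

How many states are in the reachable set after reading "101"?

Start in {S}.
Read '1': S→{B}; now {B}.
Read '0': B→{C}; now {C}.
Read '1': C→{S}; now {S}.
That set has 1 state.

1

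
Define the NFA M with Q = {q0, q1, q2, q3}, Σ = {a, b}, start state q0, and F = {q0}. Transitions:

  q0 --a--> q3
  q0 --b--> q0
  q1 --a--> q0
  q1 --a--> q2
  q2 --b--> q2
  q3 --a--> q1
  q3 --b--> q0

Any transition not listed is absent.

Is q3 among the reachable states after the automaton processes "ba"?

Start in {q0}.
Read 'b': {q0} → {q0}.
Read 'a': {q0} → {q3}.
State q3 is in {q3}.

Yes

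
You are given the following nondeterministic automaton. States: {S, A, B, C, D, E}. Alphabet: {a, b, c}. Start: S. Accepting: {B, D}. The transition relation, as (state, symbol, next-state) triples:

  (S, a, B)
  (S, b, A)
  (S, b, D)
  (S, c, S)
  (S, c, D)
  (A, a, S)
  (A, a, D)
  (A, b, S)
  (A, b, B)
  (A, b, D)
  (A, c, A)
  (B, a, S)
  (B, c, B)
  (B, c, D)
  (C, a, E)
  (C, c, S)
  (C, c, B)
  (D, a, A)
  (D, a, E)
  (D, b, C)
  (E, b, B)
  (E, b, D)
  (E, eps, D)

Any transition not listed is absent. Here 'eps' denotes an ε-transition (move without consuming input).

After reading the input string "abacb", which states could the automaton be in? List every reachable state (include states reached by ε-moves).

Start in {S}.
Read 'a': S→{B}; now {B}.
Read 'b': B→∅; now ∅.
The set is empty and remains empty for the remaining 3 symbols.

∅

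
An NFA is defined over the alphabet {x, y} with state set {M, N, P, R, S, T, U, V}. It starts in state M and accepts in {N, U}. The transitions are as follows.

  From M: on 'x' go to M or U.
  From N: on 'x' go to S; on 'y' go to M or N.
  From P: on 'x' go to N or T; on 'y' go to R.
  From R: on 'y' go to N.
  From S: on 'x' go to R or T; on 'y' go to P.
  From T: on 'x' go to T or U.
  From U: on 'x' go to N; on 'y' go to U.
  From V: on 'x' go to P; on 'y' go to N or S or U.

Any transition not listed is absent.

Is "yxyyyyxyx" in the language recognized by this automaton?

Start in {M}.
Read 'y': {M} → ∅.
The set is empty and remains empty for the remaining 8 symbols.
The final set ∅ contains no accepting state.

No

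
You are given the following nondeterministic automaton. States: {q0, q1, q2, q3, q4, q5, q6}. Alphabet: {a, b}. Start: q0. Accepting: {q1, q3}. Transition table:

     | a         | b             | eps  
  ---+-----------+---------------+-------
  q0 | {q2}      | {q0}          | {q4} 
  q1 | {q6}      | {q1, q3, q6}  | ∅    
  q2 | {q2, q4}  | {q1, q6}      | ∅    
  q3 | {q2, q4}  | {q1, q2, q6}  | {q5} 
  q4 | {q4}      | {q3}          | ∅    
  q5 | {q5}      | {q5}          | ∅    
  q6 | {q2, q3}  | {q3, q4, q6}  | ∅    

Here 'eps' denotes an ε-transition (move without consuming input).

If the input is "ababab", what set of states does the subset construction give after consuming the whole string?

{q1, q2, q3, q4, q5, q6}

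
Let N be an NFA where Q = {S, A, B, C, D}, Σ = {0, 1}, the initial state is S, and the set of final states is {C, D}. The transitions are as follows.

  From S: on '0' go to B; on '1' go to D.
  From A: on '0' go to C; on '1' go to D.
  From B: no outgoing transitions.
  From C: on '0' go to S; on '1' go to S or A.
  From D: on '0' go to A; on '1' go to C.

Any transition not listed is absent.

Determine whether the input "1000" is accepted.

Start in {S}.
Read '1': {S} → {D}.
Read '0': {D} → {A}.
Read '0': {A} → {C}.
Read '0': {C} → {S}.
The final set {S} contains no accepting state.

No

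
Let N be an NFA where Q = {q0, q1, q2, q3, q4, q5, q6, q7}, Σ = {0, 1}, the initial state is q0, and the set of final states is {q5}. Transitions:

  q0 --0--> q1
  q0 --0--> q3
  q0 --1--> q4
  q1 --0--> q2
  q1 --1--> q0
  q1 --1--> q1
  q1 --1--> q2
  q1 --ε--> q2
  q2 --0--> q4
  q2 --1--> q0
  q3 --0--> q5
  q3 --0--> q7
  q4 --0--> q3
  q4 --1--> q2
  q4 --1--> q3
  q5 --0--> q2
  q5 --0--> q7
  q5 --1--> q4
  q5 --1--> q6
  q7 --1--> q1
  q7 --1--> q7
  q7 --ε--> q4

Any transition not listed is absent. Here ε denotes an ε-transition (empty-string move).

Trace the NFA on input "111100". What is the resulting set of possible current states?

Start in {q0}.
Read '1': q0→{q4}; now {q4}.
Read '1': q4→{q2, q3}; now {q2, q3}.
Read '1': q2→{q0}, q3→∅; now {q0}.
Read '1': q0→{q4}; now {q4}.
Read '0': q4→{q3}; now {q3}.
Read '0': q3→{q5, q7}; union {q5, q7}; ε-closure = {q4, q5, q7}.

{q4, q5, q7}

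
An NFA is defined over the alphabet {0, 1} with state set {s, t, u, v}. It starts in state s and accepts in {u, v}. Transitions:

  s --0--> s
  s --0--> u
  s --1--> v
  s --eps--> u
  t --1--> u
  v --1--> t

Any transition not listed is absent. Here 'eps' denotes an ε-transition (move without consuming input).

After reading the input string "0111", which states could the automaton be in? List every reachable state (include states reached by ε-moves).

{u}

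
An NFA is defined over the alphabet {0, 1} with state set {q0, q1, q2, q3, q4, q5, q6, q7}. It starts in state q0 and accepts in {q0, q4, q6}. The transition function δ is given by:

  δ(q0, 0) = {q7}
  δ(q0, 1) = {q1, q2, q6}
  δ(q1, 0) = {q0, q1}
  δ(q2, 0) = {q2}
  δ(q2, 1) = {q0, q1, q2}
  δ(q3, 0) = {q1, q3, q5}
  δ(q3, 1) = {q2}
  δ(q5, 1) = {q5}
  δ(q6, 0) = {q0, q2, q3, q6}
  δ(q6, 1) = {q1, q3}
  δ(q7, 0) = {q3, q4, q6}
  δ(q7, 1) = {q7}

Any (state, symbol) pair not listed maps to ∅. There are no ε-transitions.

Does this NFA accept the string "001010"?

Yes

Start in {q0}.
Read '0': {q0} → {q7}.
Read '0': {q7} → {q3, q4, q6}.
Read '1': {q3, q4, q6} → {q1, q2, q3}.
Read '0': {q1, q2, q3} → {q0, q1, q2, q3, q5}.
Read '1': {q0, q1, q2, q3, q5} → {q0, q1, q2, q5, q6}.
Read '0': {q0, q1, q2, q5, q6} → {q0, q1, q2, q3, q6, q7}.
The final set {q0, q1, q2, q3, q6, q7} contains the accepting states q0, q6.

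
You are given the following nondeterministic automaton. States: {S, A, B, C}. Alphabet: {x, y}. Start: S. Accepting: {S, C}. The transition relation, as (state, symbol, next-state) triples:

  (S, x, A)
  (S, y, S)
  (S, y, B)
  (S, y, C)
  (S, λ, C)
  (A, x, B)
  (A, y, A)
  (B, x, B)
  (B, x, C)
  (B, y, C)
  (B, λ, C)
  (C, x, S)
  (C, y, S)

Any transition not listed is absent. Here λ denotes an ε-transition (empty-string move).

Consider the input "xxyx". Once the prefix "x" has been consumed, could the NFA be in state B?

No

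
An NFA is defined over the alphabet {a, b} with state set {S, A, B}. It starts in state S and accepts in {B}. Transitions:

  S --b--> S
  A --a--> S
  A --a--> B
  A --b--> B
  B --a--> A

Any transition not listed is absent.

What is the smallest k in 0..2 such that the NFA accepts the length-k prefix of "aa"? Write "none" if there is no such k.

none

Start in {S}.
Read 'a': {S} → ∅.
The set is empty and remains empty for the remaining 1 symbol.
No reachable set along the way intersects F.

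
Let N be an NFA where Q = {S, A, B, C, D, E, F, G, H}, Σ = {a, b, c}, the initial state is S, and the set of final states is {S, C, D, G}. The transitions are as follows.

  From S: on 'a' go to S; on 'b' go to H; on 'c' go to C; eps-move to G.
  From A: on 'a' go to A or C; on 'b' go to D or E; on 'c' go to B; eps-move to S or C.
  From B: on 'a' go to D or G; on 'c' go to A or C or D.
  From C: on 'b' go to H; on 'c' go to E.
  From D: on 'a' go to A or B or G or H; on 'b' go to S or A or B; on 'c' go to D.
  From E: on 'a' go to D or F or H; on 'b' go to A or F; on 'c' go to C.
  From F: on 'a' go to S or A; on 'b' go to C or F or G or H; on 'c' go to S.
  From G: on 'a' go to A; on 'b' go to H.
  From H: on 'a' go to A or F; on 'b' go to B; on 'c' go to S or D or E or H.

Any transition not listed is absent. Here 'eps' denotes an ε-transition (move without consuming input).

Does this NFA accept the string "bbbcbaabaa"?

Start: ε-closure({S}) = {S, G}.
Read 'b': {S, G} → {H}.
Read 'b': {H} → {B}.
Read 'b': {B} → ∅.
The set is empty and remains empty for the remaining 7 symbols.
The final set ∅ contains no accepting state.

No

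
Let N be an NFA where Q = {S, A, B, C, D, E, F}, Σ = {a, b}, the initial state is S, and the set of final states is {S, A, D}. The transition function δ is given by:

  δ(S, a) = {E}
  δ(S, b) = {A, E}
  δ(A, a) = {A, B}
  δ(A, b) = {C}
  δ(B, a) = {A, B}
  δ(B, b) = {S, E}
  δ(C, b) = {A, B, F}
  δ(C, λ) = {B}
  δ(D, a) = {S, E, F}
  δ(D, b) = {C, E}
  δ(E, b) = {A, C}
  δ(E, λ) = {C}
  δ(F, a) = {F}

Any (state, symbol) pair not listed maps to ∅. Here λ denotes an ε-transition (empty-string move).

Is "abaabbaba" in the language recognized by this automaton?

Yes

Start in {S}.
Read 'a': {S} → {B, C, E}.
Read 'b': {B, C, E} → {S, A, B, C, E, F}.
Read 'a': {S, A, B, C, E, F} → {A, B, C, E, F}.
Read 'a': {A, B, C, E, F} → {A, B, F}.
Read 'b': {A, B, F} → {S, B, C, E}.
Read 'b': {S, B, C, E} → {S, A, B, C, E, F}.
Read 'a': {S, A, B, C, E, F} → {A, B, C, E, F}.
Read 'b': {A, B, C, E, F} → {S, A, B, C, E, F}.
Read 'a': {S, A, B, C, E, F} → {A, B, C, E, F}.
The final set {A, B, C, E, F} contains the accepting state A.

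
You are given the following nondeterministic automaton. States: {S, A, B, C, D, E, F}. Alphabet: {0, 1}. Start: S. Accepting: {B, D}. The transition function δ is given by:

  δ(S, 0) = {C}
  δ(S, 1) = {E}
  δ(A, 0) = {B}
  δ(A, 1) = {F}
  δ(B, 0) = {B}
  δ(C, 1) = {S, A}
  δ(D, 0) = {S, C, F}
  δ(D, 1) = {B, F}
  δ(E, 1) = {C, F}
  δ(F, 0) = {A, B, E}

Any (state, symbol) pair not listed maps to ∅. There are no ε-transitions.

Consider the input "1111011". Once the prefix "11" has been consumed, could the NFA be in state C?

Start in {S}.
Read '1': {S} → {E}.
Read '1': {E} → {C, F}.
State C is in {C, F}.

Yes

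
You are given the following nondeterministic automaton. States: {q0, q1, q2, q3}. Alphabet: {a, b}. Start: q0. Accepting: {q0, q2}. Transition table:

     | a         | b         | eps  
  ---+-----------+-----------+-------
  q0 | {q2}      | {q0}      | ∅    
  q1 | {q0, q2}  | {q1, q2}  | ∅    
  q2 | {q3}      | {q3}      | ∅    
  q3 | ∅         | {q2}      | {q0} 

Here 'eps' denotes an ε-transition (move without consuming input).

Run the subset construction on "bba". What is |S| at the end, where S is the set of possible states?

1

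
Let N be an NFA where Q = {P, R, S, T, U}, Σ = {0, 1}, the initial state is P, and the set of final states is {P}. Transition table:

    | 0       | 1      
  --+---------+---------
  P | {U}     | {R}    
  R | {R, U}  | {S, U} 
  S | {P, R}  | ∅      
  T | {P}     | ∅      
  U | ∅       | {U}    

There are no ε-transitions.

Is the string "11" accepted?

No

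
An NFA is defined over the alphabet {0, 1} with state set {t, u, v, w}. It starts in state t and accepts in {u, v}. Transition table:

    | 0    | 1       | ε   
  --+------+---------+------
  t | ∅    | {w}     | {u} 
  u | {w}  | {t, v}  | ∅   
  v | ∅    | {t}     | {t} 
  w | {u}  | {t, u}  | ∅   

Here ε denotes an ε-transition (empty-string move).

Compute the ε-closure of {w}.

{w}

Begin with {w}.
No ε-moves leave this set, so the closure equals the set itself.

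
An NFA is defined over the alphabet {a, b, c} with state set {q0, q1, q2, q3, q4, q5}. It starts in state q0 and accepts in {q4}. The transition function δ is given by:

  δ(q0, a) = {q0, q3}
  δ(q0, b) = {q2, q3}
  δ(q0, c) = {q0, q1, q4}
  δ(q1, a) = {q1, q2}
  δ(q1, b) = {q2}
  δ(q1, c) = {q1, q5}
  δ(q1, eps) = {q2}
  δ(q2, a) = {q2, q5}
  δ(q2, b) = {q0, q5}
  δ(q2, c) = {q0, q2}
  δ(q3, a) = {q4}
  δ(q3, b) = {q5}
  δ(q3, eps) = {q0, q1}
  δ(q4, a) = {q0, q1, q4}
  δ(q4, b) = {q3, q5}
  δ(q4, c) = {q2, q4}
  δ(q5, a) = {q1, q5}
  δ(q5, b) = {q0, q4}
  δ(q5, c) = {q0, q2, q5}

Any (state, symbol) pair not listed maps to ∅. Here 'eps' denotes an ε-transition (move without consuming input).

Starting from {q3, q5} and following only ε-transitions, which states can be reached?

Begin with {q3, q5}.
ε-move q3 → q0; add q0.
ε-move q3 → q1; add q1.
ε-move q1 → q2; add q2.

{q0, q1, q2, q3, q5}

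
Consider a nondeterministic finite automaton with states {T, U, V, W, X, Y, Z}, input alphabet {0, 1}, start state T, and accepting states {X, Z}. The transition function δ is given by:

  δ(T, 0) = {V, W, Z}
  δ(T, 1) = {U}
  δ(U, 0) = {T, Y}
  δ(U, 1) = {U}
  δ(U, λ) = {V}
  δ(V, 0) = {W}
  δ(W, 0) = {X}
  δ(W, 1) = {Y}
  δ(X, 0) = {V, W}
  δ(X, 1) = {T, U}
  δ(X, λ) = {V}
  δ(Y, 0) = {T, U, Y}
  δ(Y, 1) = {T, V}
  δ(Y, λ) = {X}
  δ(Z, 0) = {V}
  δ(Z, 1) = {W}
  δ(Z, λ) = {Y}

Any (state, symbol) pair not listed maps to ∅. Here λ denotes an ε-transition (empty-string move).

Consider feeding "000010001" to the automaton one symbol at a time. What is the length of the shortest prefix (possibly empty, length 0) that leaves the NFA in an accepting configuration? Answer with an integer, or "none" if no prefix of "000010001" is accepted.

Start in {T}.
Read '0': {T} → {V, W, X, Y, Z}.
None of the earlier sets intersect F, but {V, W, X, Y, Z} does.

1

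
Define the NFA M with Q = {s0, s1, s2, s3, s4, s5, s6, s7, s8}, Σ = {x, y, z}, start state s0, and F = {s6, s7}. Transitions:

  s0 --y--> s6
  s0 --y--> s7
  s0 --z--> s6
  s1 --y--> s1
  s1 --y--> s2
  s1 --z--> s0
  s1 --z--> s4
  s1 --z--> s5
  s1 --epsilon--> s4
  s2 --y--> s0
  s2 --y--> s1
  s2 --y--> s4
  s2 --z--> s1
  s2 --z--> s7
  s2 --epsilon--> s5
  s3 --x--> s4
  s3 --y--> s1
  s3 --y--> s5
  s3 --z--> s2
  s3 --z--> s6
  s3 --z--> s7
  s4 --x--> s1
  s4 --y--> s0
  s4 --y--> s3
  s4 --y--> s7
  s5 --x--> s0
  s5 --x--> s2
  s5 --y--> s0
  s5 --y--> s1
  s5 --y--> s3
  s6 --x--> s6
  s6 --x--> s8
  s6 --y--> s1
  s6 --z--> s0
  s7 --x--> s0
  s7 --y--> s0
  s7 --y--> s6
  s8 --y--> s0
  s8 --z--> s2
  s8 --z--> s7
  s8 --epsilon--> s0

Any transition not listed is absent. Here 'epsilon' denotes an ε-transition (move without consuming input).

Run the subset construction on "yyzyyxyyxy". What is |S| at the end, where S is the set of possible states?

Start in {s0}.
Read 'y': {s0} → {s6, s7}.
Read 'y': {s6, s7} → {s0, s1, s4, s6}.
Read 'z': {s0, s1, s4, s6} → {s0, s4, s5, s6}.
Read 'y': {s0, s4, s5, s6} → {s0, s1, s3, s4, s6, s7}.
Read 'y': {s0, s1, s3, s4, s6, s7} → {s0, s1, s2, s3, s4, s5, s6, s7}.
Read 'x': {s0, s1, s2, s3, s4, s5, s6, s7} → {s0, s1, s2, s4, s5, s6, s8}.
Read 'y': {s0, s1, s2, s4, s5, s6, s8} → {s0, s1, s2, s3, s4, s5, s6, s7}.
Read 'y': {s0, s1, s2, s3, s4, s5, s6, s7} → {s0, s1, s2, s3, s4, s5, s6, s7}.
Read 'x': {s0, s1, s2, s3, s4, s5, s6, s7} → {s0, s1, s2, s4, s5, s6, s8}.
Read 'y': {s0, s1, s2, s4, s5, s6, s8} → {s0, s1, s2, s3, s4, s5, s6, s7}.
That set has 8 states.

8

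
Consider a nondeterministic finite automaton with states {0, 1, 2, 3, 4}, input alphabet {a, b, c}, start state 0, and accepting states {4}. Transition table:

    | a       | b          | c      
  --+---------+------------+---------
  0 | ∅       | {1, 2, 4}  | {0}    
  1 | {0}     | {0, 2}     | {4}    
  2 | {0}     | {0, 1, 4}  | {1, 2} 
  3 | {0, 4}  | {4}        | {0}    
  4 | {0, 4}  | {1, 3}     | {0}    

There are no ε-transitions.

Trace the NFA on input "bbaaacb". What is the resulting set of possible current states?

{1, 2, 4}

Start in {0}.
Read 'b': 0→{1, 2, 4}; now {1, 2, 4}.
Read 'b': 1→{0, 2}, 2→{0, 1, 4}, 4→{1, 3}; now {0, 1, 2, 3, 4}.
Read 'a': 0→∅, 1→{0}, 2→{0}, 3→{0, 4}, 4→{0, 4}; now {0, 4}.
Read 'a': 0→∅, 4→{0, 4}; now {0, 4}.
Read 'a': 0→∅, 4→{0, 4}; now {0, 4}.
Read 'c': 0→{0}, 4→{0}; now {0}.
Read 'b': 0→{1, 2, 4}; now {1, 2, 4}.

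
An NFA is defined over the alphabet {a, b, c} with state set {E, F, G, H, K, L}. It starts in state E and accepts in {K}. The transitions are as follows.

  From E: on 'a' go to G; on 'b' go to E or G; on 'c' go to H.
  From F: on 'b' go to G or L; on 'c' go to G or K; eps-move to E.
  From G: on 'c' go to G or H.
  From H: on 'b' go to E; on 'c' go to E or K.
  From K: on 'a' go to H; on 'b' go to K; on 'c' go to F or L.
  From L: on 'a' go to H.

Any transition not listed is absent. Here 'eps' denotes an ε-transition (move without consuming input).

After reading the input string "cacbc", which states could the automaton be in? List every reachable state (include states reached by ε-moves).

∅

Start in {E}.
Read 'c': {E} → {H}.
Read 'a': {H} → ∅.
The set is empty and remains empty for the remaining 3 symbols.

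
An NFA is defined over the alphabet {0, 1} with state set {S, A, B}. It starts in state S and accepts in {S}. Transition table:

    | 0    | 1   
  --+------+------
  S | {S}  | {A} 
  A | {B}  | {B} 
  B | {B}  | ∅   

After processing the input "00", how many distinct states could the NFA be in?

Start in {S}.
Read '0': {S} → {S}.
Read '0': {S} → {S}.
That set has 1 state.

1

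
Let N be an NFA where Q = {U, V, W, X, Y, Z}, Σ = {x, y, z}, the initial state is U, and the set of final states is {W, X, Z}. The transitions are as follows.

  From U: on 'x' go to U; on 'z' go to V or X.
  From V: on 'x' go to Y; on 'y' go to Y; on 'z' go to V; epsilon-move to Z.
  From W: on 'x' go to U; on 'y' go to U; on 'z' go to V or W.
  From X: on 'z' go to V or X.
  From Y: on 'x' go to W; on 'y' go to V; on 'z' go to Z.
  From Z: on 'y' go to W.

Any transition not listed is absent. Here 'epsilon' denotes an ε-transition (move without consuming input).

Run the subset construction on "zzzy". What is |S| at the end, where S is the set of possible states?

2

Start in {U}.
Read 'z': {U} → {V, X, Z}.
Read 'z': {V, X, Z} → {V, X, Z}.
Read 'z': {V, X, Z} → {V, X, Z}.
Read 'y': {V, X, Z} → {W, Y}.
That set has 2 states.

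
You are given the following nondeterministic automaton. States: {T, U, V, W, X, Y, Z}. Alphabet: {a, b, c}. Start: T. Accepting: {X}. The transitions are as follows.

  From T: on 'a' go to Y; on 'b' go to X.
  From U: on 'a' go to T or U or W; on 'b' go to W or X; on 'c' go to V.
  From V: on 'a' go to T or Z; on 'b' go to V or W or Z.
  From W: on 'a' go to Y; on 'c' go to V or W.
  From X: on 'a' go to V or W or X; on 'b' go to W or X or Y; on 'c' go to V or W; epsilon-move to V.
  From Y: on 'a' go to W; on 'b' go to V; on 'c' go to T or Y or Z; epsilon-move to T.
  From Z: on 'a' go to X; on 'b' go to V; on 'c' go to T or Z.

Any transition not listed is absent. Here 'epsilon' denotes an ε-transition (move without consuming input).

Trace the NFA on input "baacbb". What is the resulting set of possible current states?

Start in {T}.
Read 'b': {T} → {V, X}.
Read 'a': {V, X} → {T, V, W, X, Z}.
Read 'a': {T, V, W, X, Z} → {T, V, W, X, Y, Z}.
Read 'c': {T, V, W, X, Y, Z} → {T, V, W, Y, Z}.
Read 'b': {T, V, W, Y, Z} → {V, W, X, Z}.
Read 'b': {V, W, X, Z} → {T, V, W, X, Y, Z}.

{T, V, W, X, Y, Z}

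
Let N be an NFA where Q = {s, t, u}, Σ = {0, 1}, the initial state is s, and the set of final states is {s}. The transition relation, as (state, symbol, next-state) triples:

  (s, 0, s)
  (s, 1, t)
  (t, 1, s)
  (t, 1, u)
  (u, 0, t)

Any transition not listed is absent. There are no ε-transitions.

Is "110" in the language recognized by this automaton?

Yes

Start in {s}.
Read '1': {s} → {t}.
Read '1': {t} → {s, u}.
Read '0': {s, u} → {s, t}.
The final set {s, t} contains the accepting state s.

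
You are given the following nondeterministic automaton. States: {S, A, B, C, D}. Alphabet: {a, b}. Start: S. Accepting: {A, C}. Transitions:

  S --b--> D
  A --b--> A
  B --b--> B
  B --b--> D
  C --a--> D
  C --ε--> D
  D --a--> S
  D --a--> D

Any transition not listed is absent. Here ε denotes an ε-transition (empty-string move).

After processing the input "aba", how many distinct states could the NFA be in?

0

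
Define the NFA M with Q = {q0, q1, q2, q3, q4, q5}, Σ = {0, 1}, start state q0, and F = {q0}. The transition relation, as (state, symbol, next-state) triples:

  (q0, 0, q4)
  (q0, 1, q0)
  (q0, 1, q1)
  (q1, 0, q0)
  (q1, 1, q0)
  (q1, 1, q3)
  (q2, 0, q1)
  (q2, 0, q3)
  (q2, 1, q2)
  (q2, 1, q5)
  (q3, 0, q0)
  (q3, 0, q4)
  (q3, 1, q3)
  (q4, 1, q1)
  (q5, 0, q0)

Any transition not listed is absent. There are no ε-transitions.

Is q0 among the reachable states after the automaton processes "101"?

Start in {q0}.
Read '1': {q0} → {q0, q1}.
Read '0': {q0, q1} → {q0, q4}.
Read '1': {q0, q4} → {q0, q1}.
State q0 is in {q0, q1}.

Yes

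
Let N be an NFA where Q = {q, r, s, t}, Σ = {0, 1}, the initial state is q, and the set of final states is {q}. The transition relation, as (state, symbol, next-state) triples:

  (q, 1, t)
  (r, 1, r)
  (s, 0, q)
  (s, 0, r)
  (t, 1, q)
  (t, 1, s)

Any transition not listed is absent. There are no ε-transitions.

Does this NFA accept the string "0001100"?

No

Start in {q}.
Read '0': {q} → ∅.
The set is empty and remains empty for the remaining 6 symbols.
The final set ∅ contains no accepting state.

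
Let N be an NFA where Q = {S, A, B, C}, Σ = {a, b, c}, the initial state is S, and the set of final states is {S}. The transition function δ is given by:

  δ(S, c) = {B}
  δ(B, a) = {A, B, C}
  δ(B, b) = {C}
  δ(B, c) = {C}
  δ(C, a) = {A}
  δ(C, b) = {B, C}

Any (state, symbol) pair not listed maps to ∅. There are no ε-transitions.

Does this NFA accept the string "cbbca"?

Start in {S}.
Read 'c': {S} → {B}.
Read 'b': {B} → {C}.
Read 'b': {C} → {B, C}.
Read 'c': {B, C} → {C}.
Read 'a': {C} → {A}.
The final set {A} contains no accepting state.

No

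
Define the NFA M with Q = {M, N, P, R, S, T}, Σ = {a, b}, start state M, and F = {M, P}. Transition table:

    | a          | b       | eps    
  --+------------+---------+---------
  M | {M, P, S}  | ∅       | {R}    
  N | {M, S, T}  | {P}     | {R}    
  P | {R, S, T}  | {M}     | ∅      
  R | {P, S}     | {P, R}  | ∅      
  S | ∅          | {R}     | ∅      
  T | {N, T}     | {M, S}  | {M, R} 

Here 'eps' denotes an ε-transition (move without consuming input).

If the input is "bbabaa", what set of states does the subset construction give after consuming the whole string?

Start: ε-closure({M}) = {M, R}.
Read 'b': {M, R} → {P, R}.
Read 'b': {P, R} → {M, P, R}.
Read 'a': {M, P, R} → {M, P, R, S, T}.
Read 'b': {M, P, R, S, T} → {M, P, R, S}.
Read 'a': {M, P, R, S} → {M, P, R, S, T}.
Read 'a': {M, P, R, S, T} → {M, N, P, R, S, T}.

{M, N, P, R, S, T}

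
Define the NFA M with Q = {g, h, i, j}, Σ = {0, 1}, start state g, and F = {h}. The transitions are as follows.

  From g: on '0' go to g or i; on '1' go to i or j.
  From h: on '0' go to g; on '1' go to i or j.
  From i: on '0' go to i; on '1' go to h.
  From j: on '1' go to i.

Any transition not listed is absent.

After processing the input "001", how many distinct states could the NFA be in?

3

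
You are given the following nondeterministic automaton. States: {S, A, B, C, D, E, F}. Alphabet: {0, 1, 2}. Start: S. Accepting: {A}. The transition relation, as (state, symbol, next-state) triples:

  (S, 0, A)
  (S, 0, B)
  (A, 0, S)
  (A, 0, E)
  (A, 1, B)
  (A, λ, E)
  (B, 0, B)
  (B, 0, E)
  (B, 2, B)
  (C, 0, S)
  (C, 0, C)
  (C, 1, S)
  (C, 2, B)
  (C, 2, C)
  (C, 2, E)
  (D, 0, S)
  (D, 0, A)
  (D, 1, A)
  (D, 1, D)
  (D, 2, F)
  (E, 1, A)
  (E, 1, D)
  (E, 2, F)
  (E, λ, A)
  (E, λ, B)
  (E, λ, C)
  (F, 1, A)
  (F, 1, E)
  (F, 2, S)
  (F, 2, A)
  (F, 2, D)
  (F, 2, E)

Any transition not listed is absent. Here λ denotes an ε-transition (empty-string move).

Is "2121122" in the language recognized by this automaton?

No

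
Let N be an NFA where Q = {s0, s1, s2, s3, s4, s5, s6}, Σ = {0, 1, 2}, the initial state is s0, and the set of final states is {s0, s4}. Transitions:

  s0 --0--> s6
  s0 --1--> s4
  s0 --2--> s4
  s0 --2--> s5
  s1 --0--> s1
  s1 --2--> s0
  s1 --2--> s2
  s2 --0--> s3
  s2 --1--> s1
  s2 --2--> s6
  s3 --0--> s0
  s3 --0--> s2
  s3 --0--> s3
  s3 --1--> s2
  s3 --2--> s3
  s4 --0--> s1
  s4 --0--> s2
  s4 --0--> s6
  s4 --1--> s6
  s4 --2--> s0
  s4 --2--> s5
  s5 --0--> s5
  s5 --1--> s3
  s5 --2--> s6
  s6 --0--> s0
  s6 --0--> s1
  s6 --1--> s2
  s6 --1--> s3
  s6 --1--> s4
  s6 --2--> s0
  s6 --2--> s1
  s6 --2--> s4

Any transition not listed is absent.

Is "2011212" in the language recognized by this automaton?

Yes

Start in {s0}.
Read '2': {s0} → {s4, s5}.
Read '0': {s4, s5} → {s1, s2, s5, s6}.
Read '1': {s1, s2, s5, s6} → {s1, s2, s3, s4}.
Read '1': {s1, s2, s3, s4} → {s1, s2, s6}.
Read '2': {s1, s2, s6} → {s0, s1, s2, s4, s6}.
Read '1': {s0, s1, s2, s4, s6} → {s1, s2, s3, s4, s6}.
Read '2': {s1, s2, s3, s4, s6} → {s0, s1, s2, s3, s4, s5, s6}.
The final set {s0, s1, s2, s3, s4, s5, s6} contains the accepting states s0, s4.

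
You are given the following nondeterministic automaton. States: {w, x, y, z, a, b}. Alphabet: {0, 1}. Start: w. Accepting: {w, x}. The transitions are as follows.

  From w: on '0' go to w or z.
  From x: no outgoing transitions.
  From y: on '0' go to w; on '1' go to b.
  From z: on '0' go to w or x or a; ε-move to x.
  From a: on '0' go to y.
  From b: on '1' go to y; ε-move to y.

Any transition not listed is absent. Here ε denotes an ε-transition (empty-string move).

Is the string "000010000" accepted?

Yes

Start in {w}.
Read '0': w→{w, z}; union {w, z}; ε-closure = {w, x, z}.
Read '0': w→{w, z}, x→∅, z→{w, x, a}; now {w, x, z, a}.
Read '0': w→{w, z}, x→∅, z→{w, x, a}, a→{y}; now {w, x, y, z, a}.
Read '0': w→{w, z}, x→∅, y→{w}, z→{w, x, a}, a→{y}; now {w, x, y, z, a}.
Read '1': w→∅, x→∅, y→{b}, z→∅, a→∅; union {b}; ε-closure = {y, b}.
Read '0': y→{w}, b→∅; now {w}.
Read '0': w→{w, z}; union {w, z}; ε-closure = {w, x, z}.
Read '0': w→{w, z}, x→∅, z→{w, x, a}; now {w, x, z, a}.
Read '0': w→{w, z}, x→∅, z→{w, x, a}, a→{y}; now {w, x, y, z, a}.
The final set {w, x, y, z, a} contains the accepting states w, x.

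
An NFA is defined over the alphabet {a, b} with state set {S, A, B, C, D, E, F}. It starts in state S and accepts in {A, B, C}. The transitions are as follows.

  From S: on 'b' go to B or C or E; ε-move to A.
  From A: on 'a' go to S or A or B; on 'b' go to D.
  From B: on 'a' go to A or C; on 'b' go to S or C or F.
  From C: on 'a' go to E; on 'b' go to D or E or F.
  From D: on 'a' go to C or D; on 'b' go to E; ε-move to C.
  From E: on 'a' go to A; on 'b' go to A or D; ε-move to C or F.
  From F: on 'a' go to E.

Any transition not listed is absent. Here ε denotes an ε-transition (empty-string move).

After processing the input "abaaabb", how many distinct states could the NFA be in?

Start: ε-closure({S}) = {S, A}.
Read 'a': S→∅, A→{S, A, B}; now {S, A, B}.
Read 'b': S→{B, C, E}, A→{D}, B→{S, C, F}; union {S, B, C, D, E, F}; ε-closure = {S, A, B, C, D, E, F}.
Read 'a': S→∅, A→{S, A, B}, B→{A, C}, C→{E}, D→{C, D}, E→{A}, F→{E}; union {S, A, B, C, D, E}; ε-closure = {S, A, B, C, D, E, F}.
Read 'a': S→∅, A→{S, A, B}, B→{A, C}, C→{E}, D→{C, D}, E→{A}, F→{E}; union {S, A, B, C, D, E}; ε-closure = {S, A, B, C, D, E, F}.
Read 'a': S→∅, A→{S, A, B}, B→{A, C}, C→{E}, D→{C, D}, E→{A}, F→{E}; union {S, A, B, C, D, E}; ε-closure = {S, A, B, C, D, E, F}.
Read 'b': S→{B, C, E}, A→{D}, B→{S, C, F}, C→{D, E, F}, D→{E}, E→{A, D}, F→∅; now {S, A, B, C, D, E, F}.
Read 'b': S→{B, C, E}, A→{D}, B→{S, C, F}, C→{D, E, F}, D→{E}, E→{A, D}, F→∅; now {S, A, B, C, D, E, F}.
That set has 7 states.

7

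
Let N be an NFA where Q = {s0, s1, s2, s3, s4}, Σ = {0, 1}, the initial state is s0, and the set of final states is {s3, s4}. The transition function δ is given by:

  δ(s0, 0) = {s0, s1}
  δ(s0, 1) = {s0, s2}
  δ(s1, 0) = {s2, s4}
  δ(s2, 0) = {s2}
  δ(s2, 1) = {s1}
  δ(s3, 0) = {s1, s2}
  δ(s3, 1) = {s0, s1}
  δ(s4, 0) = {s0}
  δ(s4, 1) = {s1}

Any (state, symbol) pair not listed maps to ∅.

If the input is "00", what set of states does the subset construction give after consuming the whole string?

Start in {s0}.
Read '0': {s0} → {s0, s1}.
Read '0': {s0, s1} → {s0, s1, s2, s4}.

{s0, s1, s2, s4}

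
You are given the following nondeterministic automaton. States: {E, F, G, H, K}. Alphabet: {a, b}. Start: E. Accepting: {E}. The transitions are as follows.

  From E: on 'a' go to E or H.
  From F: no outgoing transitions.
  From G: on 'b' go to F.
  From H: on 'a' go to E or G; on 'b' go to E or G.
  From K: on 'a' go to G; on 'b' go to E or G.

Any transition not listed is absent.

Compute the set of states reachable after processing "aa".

{E, G, H}

Start in {E}.
Read 'a': E→{E, H}; now {E, H}.
Read 'a': E→{E, H}, H→{E, G}; now {E, G, H}.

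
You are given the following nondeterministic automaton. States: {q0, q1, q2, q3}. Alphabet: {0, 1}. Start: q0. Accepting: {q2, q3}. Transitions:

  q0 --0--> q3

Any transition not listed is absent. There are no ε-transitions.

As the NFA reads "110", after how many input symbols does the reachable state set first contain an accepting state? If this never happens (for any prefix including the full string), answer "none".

Start in {q0}.
Read '1': {q0} → ∅.
The set is empty and remains empty for the remaining 2 symbols.
No reachable set along the way intersects F.

none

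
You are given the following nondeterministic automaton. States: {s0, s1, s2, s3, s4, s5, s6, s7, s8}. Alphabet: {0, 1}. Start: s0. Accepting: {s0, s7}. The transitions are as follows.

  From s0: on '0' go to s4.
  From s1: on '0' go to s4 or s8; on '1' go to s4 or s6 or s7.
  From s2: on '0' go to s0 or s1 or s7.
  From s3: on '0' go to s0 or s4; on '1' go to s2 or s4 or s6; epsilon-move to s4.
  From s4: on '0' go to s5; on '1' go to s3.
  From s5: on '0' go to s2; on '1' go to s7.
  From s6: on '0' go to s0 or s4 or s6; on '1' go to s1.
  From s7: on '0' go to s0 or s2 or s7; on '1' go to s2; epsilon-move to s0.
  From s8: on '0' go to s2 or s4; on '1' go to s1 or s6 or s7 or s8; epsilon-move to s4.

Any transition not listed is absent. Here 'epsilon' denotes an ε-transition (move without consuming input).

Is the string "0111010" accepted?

Yes

Start in {s0}.
Read '0': {s0} → {s4}.
Read '1': {s4} → {s3, s4}.
Read '1': {s3, s4} → {s2, s3, s4, s6}.
Read '1': {s2, s3, s4, s6} → {s1, s2, s3, s4, s6}.
Read '0': {s1, s2, s3, s4, s6} → {s0, s1, s4, s5, s6, s7, s8}.
Read '1': {s0, s1, s4, s5, s6, s7, s8} → {s0, s1, s2, s3, s4, s6, s7, s8}.
Read '0': {s0, s1, s2, s3, s4, s6, s7, s8} → {s0, s1, s2, s4, s5, s6, s7, s8}.
The final set {s0, s1, s2, s4, s5, s6, s7, s8} contains the accepting states s0, s7.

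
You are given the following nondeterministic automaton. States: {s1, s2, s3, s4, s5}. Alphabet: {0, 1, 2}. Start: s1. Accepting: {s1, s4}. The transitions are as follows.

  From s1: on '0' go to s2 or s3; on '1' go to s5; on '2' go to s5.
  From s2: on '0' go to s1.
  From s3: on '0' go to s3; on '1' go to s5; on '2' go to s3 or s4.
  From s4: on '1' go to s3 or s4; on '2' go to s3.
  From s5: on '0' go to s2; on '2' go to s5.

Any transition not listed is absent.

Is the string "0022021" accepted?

Yes

Start in {s1}.
Read '0': s1→{s2, s3}; now {s2, s3}.
Read '0': s2→{s1}, s3→{s3}; now {s1, s3}.
Read '2': s1→{s5}, s3→{s3, s4}; now {s3, s4, s5}.
Read '2': s3→{s3, s4}, s4→{s3}, s5→{s5}; now {s3, s4, s5}.
Read '0': s3→{s3}, s4→∅, s5→{s2}; now {s2, s3}.
Read '2': s2→∅, s3→{s3, s4}; now {s3, s4}.
Read '1': s3→{s5}, s4→{s3, s4}; now {s3, s4, s5}.
The final set {s3, s4, s5} contains the accepting state s4.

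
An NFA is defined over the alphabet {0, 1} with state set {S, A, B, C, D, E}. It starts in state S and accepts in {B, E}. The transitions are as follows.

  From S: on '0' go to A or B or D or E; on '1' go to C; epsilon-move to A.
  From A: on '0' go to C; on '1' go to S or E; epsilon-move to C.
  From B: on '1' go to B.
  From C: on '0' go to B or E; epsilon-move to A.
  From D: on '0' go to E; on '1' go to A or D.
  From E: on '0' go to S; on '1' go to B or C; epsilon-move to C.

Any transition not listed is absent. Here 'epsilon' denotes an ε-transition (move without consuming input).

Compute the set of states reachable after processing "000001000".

Start: ε-closure({S}) = {S, A, C}.
Read '0': S→{A, B, D, E}, A→{C}, C→{B, E}; now {A, B, C, D, E}.
Read '0': A→{C}, B→∅, C→{B, E}, D→{E}, E→{S}; union {S, B, C, E}; ε-closure = {S, A, B, C, E}.
Read '0': S→{A, B, D, E}, A→{C}, B→∅, C→{B, E}, E→{S}; now {S, A, B, C, D, E}.
Read '0': S→{A, B, D, E}, A→{C}, B→∅, C→{B, E}, D→{E}, E→{S}; now {S, A, B, C, D, E}.
Read '0': S→{A, B, D, E}, A→{C}, B→∅, C→{B, E}, D→{E}, E→{S}; now {S, A, B, C, D, E}.
Read '1': S→{C}, A→{S, E}, B→{B}, C→∅, D→{A, D}, E→{B, C}; now {S, A, B, C, D, E}.
Read '0': S→{A, B, D, E}, A→{C}, B→∅, C→{B, E}, D→{E}, E→{S}; now {S, A, B, C, D, E}.
Read '0': S→{A, B, D, E}, A→{C}, B→∅, C→{B, E}, D→{E}, E→{S}; now {S, A, B, C, D, E}.
Read '0': S→{A, B, D, E}, A→{C}, B→∅, C→{B, E}, D→{E}, E→{S}; now {S, A, B, C, D, E}.

{S, A, B, C, D, E}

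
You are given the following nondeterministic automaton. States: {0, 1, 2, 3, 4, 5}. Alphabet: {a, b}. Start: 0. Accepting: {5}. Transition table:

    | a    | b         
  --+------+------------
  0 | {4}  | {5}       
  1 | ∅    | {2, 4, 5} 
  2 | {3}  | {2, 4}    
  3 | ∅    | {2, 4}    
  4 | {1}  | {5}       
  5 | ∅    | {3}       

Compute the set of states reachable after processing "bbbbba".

{1, 3}

Start in {0}.
Read 'b': 0→{5}; now {5}.
Read 'b': 5→{3}; now {3}.
Read 'b': 3→{2, 4}; now {2, 4}.
Read 'b': 2→{2, 4}, 4→{5}; now {2, 4, 5}.
Read 'b': 2→{2, 4}, 4→{5}, 5→{3}; now {2, 3, 4, 5}.
Read 'a': 2→{3}, 3→∅, 4→{1}, 5→∅; now {1, 3}.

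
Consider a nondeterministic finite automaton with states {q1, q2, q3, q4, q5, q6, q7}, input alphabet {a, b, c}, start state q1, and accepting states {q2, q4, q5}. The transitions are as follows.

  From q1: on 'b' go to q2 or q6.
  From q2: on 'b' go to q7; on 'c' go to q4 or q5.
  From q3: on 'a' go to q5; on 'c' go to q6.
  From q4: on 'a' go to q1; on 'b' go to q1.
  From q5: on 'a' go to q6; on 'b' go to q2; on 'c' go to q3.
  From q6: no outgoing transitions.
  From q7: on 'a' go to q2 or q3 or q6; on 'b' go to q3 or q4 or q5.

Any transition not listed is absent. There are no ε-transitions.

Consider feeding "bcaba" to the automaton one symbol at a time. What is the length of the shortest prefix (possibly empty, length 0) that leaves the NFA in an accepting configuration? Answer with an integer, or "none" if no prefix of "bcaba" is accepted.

1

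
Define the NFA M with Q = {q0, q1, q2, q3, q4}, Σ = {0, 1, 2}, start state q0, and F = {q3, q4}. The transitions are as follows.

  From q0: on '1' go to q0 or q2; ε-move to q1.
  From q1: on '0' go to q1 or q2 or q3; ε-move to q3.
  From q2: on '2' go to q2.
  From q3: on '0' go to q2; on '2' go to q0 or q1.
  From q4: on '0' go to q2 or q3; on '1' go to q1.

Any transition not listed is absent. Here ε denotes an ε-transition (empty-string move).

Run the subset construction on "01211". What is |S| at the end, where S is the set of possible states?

0

Start: ε-closure({q0}) = {q0, q1, q3}.
Read '0': q0→∅, q1→{q1, q2, q3}, q3→{q2}; now {q1, q2, q3}.
Read '1': q1→∅, q2→∅, q3→∅; now ∅.
The set is empty and remains empty for the remaining 3 symbols.
That set has 0 states.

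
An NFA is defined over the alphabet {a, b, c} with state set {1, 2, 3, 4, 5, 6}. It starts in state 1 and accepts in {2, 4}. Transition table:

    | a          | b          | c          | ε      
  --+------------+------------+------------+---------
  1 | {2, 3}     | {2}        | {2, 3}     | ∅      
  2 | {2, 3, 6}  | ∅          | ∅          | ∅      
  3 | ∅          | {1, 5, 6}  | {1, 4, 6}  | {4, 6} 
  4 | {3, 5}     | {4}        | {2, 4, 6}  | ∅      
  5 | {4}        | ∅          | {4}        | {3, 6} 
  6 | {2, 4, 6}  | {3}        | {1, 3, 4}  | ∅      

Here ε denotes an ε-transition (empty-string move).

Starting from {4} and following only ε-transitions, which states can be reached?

{4}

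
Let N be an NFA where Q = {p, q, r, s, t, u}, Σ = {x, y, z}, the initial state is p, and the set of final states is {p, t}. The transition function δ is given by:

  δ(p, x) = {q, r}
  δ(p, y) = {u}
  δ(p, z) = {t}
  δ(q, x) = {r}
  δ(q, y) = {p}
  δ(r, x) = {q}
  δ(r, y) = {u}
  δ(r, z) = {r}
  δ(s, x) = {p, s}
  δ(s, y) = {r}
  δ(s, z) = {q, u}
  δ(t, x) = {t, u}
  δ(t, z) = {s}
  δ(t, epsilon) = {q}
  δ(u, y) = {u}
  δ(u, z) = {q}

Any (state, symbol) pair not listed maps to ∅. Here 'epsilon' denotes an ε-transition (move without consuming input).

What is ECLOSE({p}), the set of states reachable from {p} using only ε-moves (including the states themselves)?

Begin with {p}.
No ε-moves leave this set, so the closure equals the set itself.

{p}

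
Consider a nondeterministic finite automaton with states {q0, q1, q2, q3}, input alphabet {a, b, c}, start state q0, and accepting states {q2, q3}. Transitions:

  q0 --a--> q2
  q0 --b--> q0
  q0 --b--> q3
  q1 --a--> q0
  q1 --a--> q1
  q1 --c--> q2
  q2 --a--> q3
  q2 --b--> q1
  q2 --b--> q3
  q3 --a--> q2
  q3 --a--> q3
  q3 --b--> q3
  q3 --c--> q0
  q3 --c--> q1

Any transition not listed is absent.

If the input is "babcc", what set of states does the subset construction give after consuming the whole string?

Start in {q0}.
Read 'b': {q0} → {q0, q3}.
Read 'a': {q0, q3} → {q2, q3}.
Read 'b': {q2, q3} → {q1, q3}.
Read 'c': {q1, q3} → {q0, q1, q2}.
Read 'c': {q0, q1, q2} → {q2}.

{q2}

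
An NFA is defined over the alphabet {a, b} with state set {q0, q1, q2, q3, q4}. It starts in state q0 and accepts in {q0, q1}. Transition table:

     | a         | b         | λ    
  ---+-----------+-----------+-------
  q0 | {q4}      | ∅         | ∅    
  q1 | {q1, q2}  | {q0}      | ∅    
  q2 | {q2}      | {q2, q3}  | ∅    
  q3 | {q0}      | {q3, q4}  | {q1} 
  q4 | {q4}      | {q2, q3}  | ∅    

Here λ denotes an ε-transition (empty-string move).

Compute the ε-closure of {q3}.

Begin with {q3}.
ε-move q3 → q1; add q1.

{q1, q3}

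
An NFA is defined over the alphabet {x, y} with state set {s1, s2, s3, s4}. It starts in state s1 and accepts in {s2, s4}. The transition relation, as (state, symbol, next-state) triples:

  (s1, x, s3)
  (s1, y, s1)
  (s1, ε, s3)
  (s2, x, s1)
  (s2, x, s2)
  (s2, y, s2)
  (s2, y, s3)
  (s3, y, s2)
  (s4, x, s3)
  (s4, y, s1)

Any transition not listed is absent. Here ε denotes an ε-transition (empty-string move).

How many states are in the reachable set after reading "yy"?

Start: ε-closure({s1}) = {s1, s3}.
Read 'y': s1→{s1}, s3→{s2}; union {s1, s2}; ε-closure = {s1, s2, s3}.
Read 'y': s1→{s1}, s2→{s2, s3}, s3→{s2}; now {s1, s2, s3}.
That set has 3 states.

3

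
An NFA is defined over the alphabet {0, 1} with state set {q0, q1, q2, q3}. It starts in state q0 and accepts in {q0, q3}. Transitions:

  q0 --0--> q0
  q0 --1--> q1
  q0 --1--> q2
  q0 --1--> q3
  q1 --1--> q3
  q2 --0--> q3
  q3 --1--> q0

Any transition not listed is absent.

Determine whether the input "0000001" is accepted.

Yes

Start in {q0}.
Read '0': {q0} → {q0}.
Read '0': {q0} → {q0}.
Read '0': {q0} → {q0}.
Read '0': {q0} → {q0}.
Read '0': {q0} → {q0}.
Read '0': {q0} → {q0}.
Read '1': {q0} → {q1, q2, q3}.
The final set {q1, q2, q3} contains the accepting state q3.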